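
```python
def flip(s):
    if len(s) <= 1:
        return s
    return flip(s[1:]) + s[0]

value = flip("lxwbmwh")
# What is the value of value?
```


flip("lxwbmwh")
= flip("xwbmwh") + "l"
= flip("wbmwh") + "x" + "l"
= flip("bmwh") + "w" + "x" + "l"
= flip("mwh") + "b" + "w" + "x" + "l"
= flip("wh") + "m" + "b" + "w" + "x" + "l"
= flip("h") + "w" + "m" + "b" + "w" + "x" + "l"
= "h" + "w" + "m" + "b" + "w" + "x" + "l"
= "hwmbwxl"


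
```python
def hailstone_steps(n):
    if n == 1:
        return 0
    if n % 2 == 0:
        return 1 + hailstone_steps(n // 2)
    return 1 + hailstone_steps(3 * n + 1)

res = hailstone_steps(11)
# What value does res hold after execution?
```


hailstone_steps(11)
11 is odd -> 3*11+1 = 34 -> hailstone_steps(34)
34 is even -> hailstone_steps(17)
17 is odd -> 3*17+1 = 52 -> hailstone_steps(52)
52 is even -> hailstone_steps(26)
26 is even -> hailstone_steps(13)
13 is odd -> 3*13+1 = 40 -> hailstone_steps(40)
40 is even -> hailstone_steps(20)
20 is even -> hailstone_steps(10)
10 is even -> hailstone_steps(5)
5 is odd -> 3*5+1 = 16 -> hailstone_steps(16)
16 is even -> hailstone_steps(8)
8 is even -> hailstone_steps(4)
4 is even -> hailstone_steps(2)
2 is even -> hailstone_steps(1)
Reached 1 after 14 steps
= 14


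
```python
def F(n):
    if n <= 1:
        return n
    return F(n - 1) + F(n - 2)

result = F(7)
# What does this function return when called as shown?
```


F(7)
= F(6) + F(5)
= (F(5) + F(4)) + F(5)
Computing bottom-up: F(0)=0, F(1)=1, F(2)=1, F(3)=2, F(4)=3, F(5)=5, F(6)=8, F(7)=13
= 13


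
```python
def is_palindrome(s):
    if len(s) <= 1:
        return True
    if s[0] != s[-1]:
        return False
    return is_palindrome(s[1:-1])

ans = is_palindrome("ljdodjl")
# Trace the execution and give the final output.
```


is_palindrome("ljdodjl")
"ljdodjl": s[0]='l' == s[-1]='l' -> is_palindrome("jdodj")
"jdodj": s[0]='j' == s[-1]='j' -> is_palindrome("dod")
"dod": s[0]='d' == s[-1]='d' -> is_palindrome("o")
"o": len <= 1 -> True
= True


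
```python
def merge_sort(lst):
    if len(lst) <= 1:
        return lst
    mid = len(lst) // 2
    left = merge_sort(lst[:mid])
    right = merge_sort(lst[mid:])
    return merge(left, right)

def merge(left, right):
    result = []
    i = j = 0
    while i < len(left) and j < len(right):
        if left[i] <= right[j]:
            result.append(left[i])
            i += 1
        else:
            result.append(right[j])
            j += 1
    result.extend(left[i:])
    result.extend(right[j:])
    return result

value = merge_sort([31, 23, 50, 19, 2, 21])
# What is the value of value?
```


merge_sort([31, 23, 50, 19, 2, 21])
Split into [31, 23, 50] and [19, 2, 21]
Left sorted: [23, 31, 50]
Right sorted: [2, 19, 21]
Merge [23, 31, 50] and [2, 19, 21]
= [2, 19, 21, 23, 31, 50]


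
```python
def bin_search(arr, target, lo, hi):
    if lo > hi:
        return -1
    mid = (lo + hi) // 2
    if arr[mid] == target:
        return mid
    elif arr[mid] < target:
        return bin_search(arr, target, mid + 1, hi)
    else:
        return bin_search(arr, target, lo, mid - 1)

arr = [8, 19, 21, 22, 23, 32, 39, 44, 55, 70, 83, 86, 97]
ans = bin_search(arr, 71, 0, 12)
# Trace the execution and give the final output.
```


bin_search(arr, 71, 0, 12)
lo=0, hi=12, mid=6, arr[mid]=39
39 < 71, search right half
lo=7, hi=12, mid=9, arr[mid]=70
70 < 71, search right half
lo=10, hi=12, mid=11, arr[mid]=86
86 > 71, search left half
lo=10, hi=10, mid=10, arr[mid]=83
83 > 71, search left half
lo > hi, target not found, return -1
= -1


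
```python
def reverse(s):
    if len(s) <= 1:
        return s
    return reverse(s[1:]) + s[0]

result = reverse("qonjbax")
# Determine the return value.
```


reverse("qonjbax")
= reverse("onjbax") + "q"
= reverse("njbax") + "o" + "q"
= reverse("jbax") + "n" + "o" + "q"
= reverse("bax") + "j" + "n" + "o" + "q"
= reverse("ax") + "b" + "j" + "n" + "o" + "q"
= reverse("x") + "a" + "b" + "j" + "n" + "o" + "q"
= "x" + "a" + "b" + "j" + "n" + "o" + "q"
= "xabjnoq"


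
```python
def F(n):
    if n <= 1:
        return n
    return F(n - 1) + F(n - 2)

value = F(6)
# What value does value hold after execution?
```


F(6)
= F(5) + F(4)
= (F(4) + F(3)) + F(4)
Computing bottom-up: F(0)=0, F(1)=1, F(2)=1, F(3)=2, F(4)=3, F(5)=5, F(6)=8
= 8


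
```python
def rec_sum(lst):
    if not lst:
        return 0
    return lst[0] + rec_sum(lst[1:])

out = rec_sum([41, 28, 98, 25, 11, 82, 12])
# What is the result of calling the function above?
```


rec_sum([41, 28, 98, 25, 11, 82, 12])
= 41 + rec_sum([28, 98, 25, 11, 82, 12])
= 41 + 28 + rec_sum([98, 25, 11, 82, 12])
= 41 + 28 + 98 + rec_sum([25, 11, 82, 12])
= 41 + 28 + 98 + 25 + rec_sum([11, 82, 12])
= 41 + 28 + 98 + 25 + 11 + rec_sum([82, 12])
= 41 + 28 + 98 + 25 + 11 + 82 + rec_sum([12])
= 41 + 28 + 98 + 25 + 11 + 82 + 12 + rec_sum([])
= 41 + 28 + 98 + 25 + 11 + 82 + 12 + 0
= 297


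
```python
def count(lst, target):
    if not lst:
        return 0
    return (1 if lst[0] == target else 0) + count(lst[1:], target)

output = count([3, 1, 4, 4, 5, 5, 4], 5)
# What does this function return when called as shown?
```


count([3, 1, 4, 4, 5, 5, 4], 5)
lst[0]=3 != 5: 0 + count([1, 4, 4, 5, 5, 4], 5)
lst[0]=1 != 5: 0 + count([4, 4, 5, 5, 4], 5)
lst[0]=4 != 5: 0 + count([4, 5, 5, 4], 5)
lst[0]=4 != 5: 0 + count([5, 5, 4], 5)
lst[0]=5 == 5: 1 + count([5, 4], 5)
lst[0]=5 == 5: 1 + count([4], 5)
lst[0]=4 != 5: 0 + count([], 5)
= 2


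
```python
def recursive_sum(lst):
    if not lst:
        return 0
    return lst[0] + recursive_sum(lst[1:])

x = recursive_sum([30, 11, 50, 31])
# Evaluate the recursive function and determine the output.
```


recursive_sum([30, 11, 50, 31])
= 30 + recursive_sum([11, 50, 31])
= 30 + 11 + recursive_sum([50, 31])
= 30 + 11 + 50 + recursive_sum([31])
= 30 + 11 + 50 + 31 + recursive_sum([])
= 30 + 11 + 50 + 31 + 0
= 122


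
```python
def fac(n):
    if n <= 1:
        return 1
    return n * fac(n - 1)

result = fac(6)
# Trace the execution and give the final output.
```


fac(6)
= 6 * fac(5)
= 6 * 5 * fac(4)
= 6 * 5 * 4 * fac(3)
= 6 * 5 * 4 * 3 * fac(2)
= 6 * 5 * 4 * 3 * 2 * fac(1)
= 6 * 5 * 4 * 3 * 2 * 1
= 720


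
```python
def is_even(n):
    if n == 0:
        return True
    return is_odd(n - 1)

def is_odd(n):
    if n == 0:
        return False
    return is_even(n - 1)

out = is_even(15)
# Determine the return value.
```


is_even(15)
= is_odd(14)
= is_even(13)
= is_odd(12)
= is_even(11)
= is_odd(10)
= is_even(9)
= is_odd(8)
= is_even(7)
= is_odd(6)
= is_even(5)
= is_odd(4)
= is_even(3)
= is_odd(2)
= is_even(1)
= is_odd(0)
n == 0: return False
= False


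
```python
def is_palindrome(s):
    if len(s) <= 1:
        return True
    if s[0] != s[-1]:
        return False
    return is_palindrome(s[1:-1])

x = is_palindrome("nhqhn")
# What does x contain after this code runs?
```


is_palindrome("nhqhn")
"nhqhn": s[0]='n' == s[-1]='n' -> is_palindrome("hqh")
"hqh": s[0]='h' == s[-1]='h' -> is_palindrome("q")
"q": len <= 1 -> True
= True


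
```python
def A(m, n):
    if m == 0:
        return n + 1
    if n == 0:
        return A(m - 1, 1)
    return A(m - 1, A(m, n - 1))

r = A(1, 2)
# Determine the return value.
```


A(1, 2)
= A(0, A(1, 1))
First compute A(1, 1) = 3
= A(0, 3)
= 4


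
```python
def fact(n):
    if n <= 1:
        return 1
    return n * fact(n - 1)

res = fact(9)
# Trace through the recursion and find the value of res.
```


fact(9)
= 9 * fact(8)
= 9 * 8 * fact(7)
= 9 * 8 * 7 * fact(6)
= 9 * 8 * 7 * 6 * fact(5)
= 9 * 8 * 7 * 6 * 5 * fact(4)
= 9 * 8 * 7 * 6 * 5 * 4 * fact(3)
= 9 * 8 * 7 * 6 * 5 * 4 * 3 * fact(2)
= 9 * 8 * 7 * 6 * 5 * 4 * 3 * 2 * fact(1)
= 9 * 8 * 7 * 6 * 5 * 4 * 3 * 2 * 1
= 362880


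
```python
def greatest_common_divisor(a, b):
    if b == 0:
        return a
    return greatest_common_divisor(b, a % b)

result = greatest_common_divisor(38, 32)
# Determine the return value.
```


greatest_common_divisor(38, 32)
= greatest_common_divisor(32, 38 % 32) = greatest_common_divisor(32, 6)
= greatest_common_divisor(6, 32 % 6) = greatest_common_divisor(6, 2)
= greatest_common_divisor(2, 6 % 2) = greatest_common_divisor(2, 0)
b == 0, return a = 2


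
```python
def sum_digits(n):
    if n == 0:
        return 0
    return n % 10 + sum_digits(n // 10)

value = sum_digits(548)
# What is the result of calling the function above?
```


sum_digits(548)
= 8 + sum_digits(54)
= 8 + 4 + sum_digits(5)
= 8 + 4 + 5 + sum_digits(0)
= 8 + 4 + 5 + 0
= 17


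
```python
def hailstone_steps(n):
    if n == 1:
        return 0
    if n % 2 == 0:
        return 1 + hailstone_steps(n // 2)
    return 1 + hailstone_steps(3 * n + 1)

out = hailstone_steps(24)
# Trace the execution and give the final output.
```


hailstone_steps(24)
24 is even -> hailstone_steps(12)
12 is even -> hailstone_steps(6)
6 is even -> hailstone_steps(3)
3 is odd -> 3*3+1 = 10 -> hailstone_steps(10)
10 is even -> hailstone_steps(5)
5 is odd -> 3*5+1 = 16 -> hailstone_steps(16)
16 is even -> hailstone_steps(8)
8 is even -> hailstone_steps(4)
4 is even -> hailstone_steps(2)
2 is even -> hailstone_steps(1)
Reached 1 after 10 steps
= 10


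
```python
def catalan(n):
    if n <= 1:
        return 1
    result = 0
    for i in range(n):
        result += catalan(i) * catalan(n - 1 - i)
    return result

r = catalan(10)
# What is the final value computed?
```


catalan(10)
= sum of catalan(i) * catalan(10-1-i) for i in 0..9
First compute sub-values bottom-up:
  catalan(0) = 1, catalan(1) = 1
  catalan(2) = 1*1 + 1*1 = 2
  catalan(3) = 1*2 + 1*1 + 2*1 = 5
  catalan(4) = 1*5 + 1*2 + 2*1 + 5*1 = 14
  catalan(5) = 1*14 + 1*5 + 2*2 + 5*1 + 14*1 = 42
  catalan(6) = 1*42 + 1*14 + 2*5 + 5*2 + 14*1 + 42*1 = 132
  catalan(7) = 1*132 + 1*42 + 2*14 + 5*5 + 14*2 + 42*1 + 132*1 = 429
  catalan(8) = 1*429 + 1*132 + 2*42 + 5*14 + 14*5 + 42*2 + 132*1 + 429*1 = 1430
  catalan(9) = 1*1430 + 1*429 + 2*132 + 5*42 + 14*14 + 42*5 + 132*2 + 429*1 + 1430*1 = 4862
Now catalan(10):
  catalan(0)*catalan(9) = 1*4862 = 4862
  catalan(1)*catalan(8) = 1*1430 = 1430
  catalan(2)*catalan(7) = 2*429 = 858
  catalan(3)*catalan(6) = 5*132 = 660
  catalan(4)*catalan(5) = 14*42 = 588
  catalan(5)*catalan(4) = 42*14 = 588
  catalan(6)*catalan(3) = 132*5 = 660
  catalan(7)*catalan(2) = 429*2 = 858
  catalan(8)*catalan(1) = 1430*1 = 1430
  catalan(9)*catalan(0) = 4862*1 = 4862
= 4862 + 1430 + 858 + 660 + 588 + 588 + 660 + 858 + 1430 + 4862
= 16796


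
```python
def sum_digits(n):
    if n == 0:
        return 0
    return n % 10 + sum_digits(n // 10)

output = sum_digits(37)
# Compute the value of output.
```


sum_digits(37)
= 7 + sum_digits(3)
= 7 + 3 + sum_digits(0)
= 7 + 3 + 0
= 10


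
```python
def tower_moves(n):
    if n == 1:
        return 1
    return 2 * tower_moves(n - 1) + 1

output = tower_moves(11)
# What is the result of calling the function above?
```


tower_moves(11)
= 2 * tower_moves(10) + 1
= 2 * (2 * tower_moves(9) + 1) + 1
= 2 * (2 * (2 * tower_moves(8) + 1) + 1) + 1
= 2 * (2 * (2 * (2 * tower_moves(7) + 1) + 1) + 1) + 1
= 2 * (2 * (2 * (2 * (2 * tower_moves(6) + 1) + 1) + 1) + 1) + 1
= 2 * (2 * (2 * (2 * (2 * (2 * tower_moves(5) + 1) + 1) + 1) + 1) + 1) + 1
= 2 * (2 * (2 * (2 * (2 * (2 * (2 * tower_moves(4) + 1) + 1) + 1) + 1) + 1) + 1) + 1
= 2 * (2 * (2 * (2 * (2 * (2 * (2 * (2 * tower_moves(3) + 1) + 1) + 1) + 1) + 1) + 1) + 1) + 1
= 2 * (2 * (2 * (2 * (2 * (2 * (2 * (2 * (2 * tower_moves(2) + 1) + 1) + 1) + 1) + 1) + 1) + 1) + 1) + 1
= 2 * (2 * (2 * (2 * (2 * (2 * (2 * (2 * (2 * (2 * tower_moves(1) + 1) + 1) + 1) + 1) + 1) + 1) + 1) + 1) + 1) + 1
Now compute bottom-up:
tower_moves(1) = 1
tower_moves(2) = 2 * 1 + 1 = 3
tower_moves(3) = 2 * 3 + 1 = 7
tower_moves(4) = 2 * 7 + 1 = 15
tower_moves(5) = 2 * 15 + 1 = 31
tower_moves(6) = 2 * 31 + 1 = 63
tower_moves(7) = 2 * 63 + 1 = 127
tower_moves(8) = 2 * 127 + 1 = 255
tower_moves(9) = 2 * 255 + 1 = 511
tower_moves(10) = 2 * 511 + 1 = 1023
tower_moves(11) = 2 * 1023 + 1 = 2047
= 2047


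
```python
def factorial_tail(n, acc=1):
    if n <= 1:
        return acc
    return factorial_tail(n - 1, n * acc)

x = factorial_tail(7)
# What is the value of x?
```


factorial_tail(7, 1)
= factorial_tail(6, 7 * 1) = factorial_tail(6, 7)
= factorial_tail(5, 6 * 7) = factorial_tail(5, 42)
= factorial_tail(4, 5 * 42) = factorial_tail(4, 210)
= factorial_tail(3, 4 * 210) = factorial_tail(3, 840)
= factorial_tail(2, 3 * 840) = factorial_tail(2, 2520)
= factorial_tail(1, 2 * 2520) = factorial_tail(1, 5040)
n <= 1, return acc = 5040


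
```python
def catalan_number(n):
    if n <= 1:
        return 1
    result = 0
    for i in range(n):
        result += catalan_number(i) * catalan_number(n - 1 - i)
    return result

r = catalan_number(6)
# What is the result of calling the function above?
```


catalan_number(6)
= sum of catalan_number(i) * catalan_number(6-1-i) for i in 0..5
First compute sub-values bottom-up:
  catalan_number(0) = 1, catalan_number(1) = 1
  catalan_number(2) = 1*1 + 1*1 = 2
  catalan_number(3) = 1*2 + 1*1 + 2*1 = 5
  catalan_number(4) = 1*5 + 1*2 + 2*1 + 5*1 = 14
  catalan_number(5) = 1*14 + 1*5 + 2*2 + 5*1 + 14*1 = 42
Now catalan_number(6):
  catalan_number(0)*catalan_number(5) = 1*42 = 42
  catalan_number(1)*catalan_number(4) = 1*14 = 14
  catalan_number(2)*catalan_number(3) = 2*5 = 10
  catalan_number(3)*catalan_number(2) = 5*2 = 10
  catalan_number(4)*catalan_number(1) = 14*1 = 14
  catalan_number(5)*catalan_number(0) = 42*1 = 42
= 42 + 14 + 10 + 10 + 14 + 42
= 132


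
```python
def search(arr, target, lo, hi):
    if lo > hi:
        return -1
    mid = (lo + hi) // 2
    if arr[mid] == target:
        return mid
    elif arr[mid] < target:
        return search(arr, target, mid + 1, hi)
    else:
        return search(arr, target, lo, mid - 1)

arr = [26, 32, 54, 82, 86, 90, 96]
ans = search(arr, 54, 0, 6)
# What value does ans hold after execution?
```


search(arr, 54, 0, 6)
lo=0, hi=6, mid=3, arr[mid]=82
82 > 54, search left half
lo=0, hi=2, mid=1, arr[mid]=32
32 < 54, search right half
lo=2, hi=2, mid=2, arr[mid]=54
arr[2] == 54, found at index 2
= 2


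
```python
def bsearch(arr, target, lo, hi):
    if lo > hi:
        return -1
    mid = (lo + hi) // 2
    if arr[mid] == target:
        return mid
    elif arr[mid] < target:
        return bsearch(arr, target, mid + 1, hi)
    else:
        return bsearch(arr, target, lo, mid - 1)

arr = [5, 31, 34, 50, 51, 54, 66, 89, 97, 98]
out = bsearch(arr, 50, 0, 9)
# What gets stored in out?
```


bsearch(arr, 50, 0, 9)
lo=0, hi=9, mid=4, arr[mid]=51
51 > 50, search left half
lo=0, hi=3, mid=1, arr[mid]=31
31 < 50, search right half
lo=2, hi=3, mid=2, arr[mid]=34
34 < 50, search right half
lo=3, hi=3, mid=3, arr[mid]=50
arr[3] == 50, found at index 3
= 3


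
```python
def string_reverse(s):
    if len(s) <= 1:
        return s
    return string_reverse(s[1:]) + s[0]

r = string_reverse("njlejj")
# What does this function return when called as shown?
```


string_reverse("njlejj")
= string_reverse("jlejj") + "n"
= string_reverse("lejj") + "j" + "n"
= string_reverse("ejj") + "l" + "j" + "n"
= string_reverse("jj") + "e" + "l" + "j" + "n"
= string_reverse("j") + "j" + "e" + "l" + "j" + "n"
= "j" + "j" + "e" + "l" + "j" + "n"
= "jjeljn"


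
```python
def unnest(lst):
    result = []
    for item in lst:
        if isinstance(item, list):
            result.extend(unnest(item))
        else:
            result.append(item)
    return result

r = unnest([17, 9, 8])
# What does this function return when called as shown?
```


unnest([17, 9, 8])
Processing each element:
  17 is not a list -> append 17
  9 is not a list -> append 9
  8 is not a list -> append 8
= [17, 9, 8]


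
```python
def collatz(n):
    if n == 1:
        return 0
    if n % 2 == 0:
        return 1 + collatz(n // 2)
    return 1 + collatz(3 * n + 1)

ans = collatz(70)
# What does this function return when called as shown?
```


collatz(70)
70 is even -> collatz(35)
35 is odd -> 3*35+1 = 106 -> collatz(106)
106 is even -> collatz(53)
53 is odd -> 3*53+1 = 160 -> collatz(160)
160 is even -> collatz(80)
80 is even -> collatz(40)
40 is even -> collatz(20)
20 is even -> collatz(10)
10 is even -> collatz(5)
5 is odd -> 3*5+1 = 16 -> collatz(16)
16 is even -> collatz(8)
8 is even -> collatz(4)
4 is even -> collatz(2)
2 is even -> collatz(1)
Reached 1 after 14 steps
= 14


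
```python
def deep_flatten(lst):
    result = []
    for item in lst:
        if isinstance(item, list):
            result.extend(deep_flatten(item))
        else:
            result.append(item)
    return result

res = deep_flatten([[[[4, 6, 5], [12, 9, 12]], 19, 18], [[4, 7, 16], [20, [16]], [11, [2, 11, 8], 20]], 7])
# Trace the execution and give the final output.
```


deep_flatten([[[[4, 6, 5], [12, 9, 12]], 19, 18], [[4, 7, 16], [20, [16]], [11, [2, 11, 8], 20]], 7])
Processing each element:
  [[[4, 6, 5], [12, 9, 12]], 19, 18] is a list -> deep_flatten recursively -> [4, 6, 5, 12, 9, 12, 19, 18]
  [[4, 7, 16], [20, [16]], [11, [2, 11, 8], 20]] is a list -> deep_flatten recursively -> [4, 7, 16, 20, 16, 11, 2, 11, 8, 20]
  7 is not a list -> append 7
= [4, 6, 5, 12, 9, 12, 19, 18, 4, 7, 16, 20, 16, 11, 2, 11, 8, 20, 7]


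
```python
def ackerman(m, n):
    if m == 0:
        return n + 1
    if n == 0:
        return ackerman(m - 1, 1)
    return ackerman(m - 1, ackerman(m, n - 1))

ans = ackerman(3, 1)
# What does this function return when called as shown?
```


ackerman(3, 1)
= ackerman(2, ackerman(3, 0))
First compute ackerman(3, 0) = 5
= ackerman(2, 5)
= 13


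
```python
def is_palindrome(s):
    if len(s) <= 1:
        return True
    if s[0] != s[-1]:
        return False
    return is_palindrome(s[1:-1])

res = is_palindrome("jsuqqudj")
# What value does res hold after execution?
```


is_palindrome("jsuqqudj")
"jsuqqudj": s[0]='j' == s[-1]='j' -> is_palindrome("suqqud")
"suqqud": s[0]='s' != s[-1]='d' -> False
= False


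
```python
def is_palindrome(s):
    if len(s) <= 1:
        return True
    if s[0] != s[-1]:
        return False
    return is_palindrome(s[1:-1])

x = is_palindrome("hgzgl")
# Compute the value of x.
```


is_palindrome("hgzgl")
"hgzgl": s[0]='h' != s[-1]='l' -> False
= False


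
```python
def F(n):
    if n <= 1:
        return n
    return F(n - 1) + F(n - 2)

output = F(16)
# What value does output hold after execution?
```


F(16)
= F(15) + F(14)
= (F(14) + F(13)) + F(14)
Computing bottom-up: F(0)=0, F(1)=1, F(2)=1, F(3)=2, F(4)=3, F(5)=5, F(6)=8, F(7)=13, F(8)=21, F(9)=34, F(10)=55, F(11)=89, F(12)=144, F(13)=233, F(14)=377, F(15)=610, F(16)=987
= 987


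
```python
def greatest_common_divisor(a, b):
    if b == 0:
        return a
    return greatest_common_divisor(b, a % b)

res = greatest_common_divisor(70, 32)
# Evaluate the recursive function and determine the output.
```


greatest_common_divisor(70, 32)
= greatest_common_divisor(32, 70 % 32) = greatest_common_divisor(32, 6)
= greatest_common_divisor(6, 32 % 6) = greatest_common_divisor(6, 2)
= greatest_common_divisor(2, 6 % 2) = greatest_common_divisor(2, 0)
b == 0, return a = 2


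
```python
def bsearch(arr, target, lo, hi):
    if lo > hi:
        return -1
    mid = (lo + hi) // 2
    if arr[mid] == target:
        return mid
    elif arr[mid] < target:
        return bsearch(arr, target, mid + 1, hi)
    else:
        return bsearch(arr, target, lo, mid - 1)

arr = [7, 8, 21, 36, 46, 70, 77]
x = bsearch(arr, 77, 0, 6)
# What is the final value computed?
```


bsearch(arr, 77, 0, 6)
lo=0, hi=6, mid=3, arr[mid]=36
36 < 77, search right half
lo=4, hi=6, mid=5, arr[mid]=70
70 < 77, search right half
lo=6, hi=6, mid=6, arr[mid]=77
arr[6] == 77, found at index 6
= 6


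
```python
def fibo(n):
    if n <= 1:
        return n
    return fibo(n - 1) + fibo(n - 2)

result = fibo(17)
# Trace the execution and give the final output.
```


fibo(17)
= fibo(16) + fibo(15)
= (fibo(15) + fibo(14)) + fibo(15)
Computing bottom-up: fibo(0)=0, fibo(1)=1, fibo(2)=1, fibo(3)=2, fibo(4)=3, fibo(5)=5, fibo(6)=8, fibo(7)=13, fibo(8)=21, fibo(9)=34, fibo(10)=55, fibo(11)=89, fibo(12)=144, fibo(13)=233, fibo(14)=377, fibo(15)=610, fibo(16)=987, fibo(17)=1597
= 1597


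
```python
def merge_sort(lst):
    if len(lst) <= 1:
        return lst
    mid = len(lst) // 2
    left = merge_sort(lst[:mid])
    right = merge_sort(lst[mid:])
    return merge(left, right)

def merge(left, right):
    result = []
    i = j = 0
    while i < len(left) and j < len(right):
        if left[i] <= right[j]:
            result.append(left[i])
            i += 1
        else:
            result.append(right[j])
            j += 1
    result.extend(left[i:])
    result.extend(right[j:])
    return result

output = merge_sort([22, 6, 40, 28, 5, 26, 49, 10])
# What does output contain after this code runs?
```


merge_sort([22, 6, 40, 28, 5, 26, 49, 10])
Split into [22, 6, 40, 28] and [5, 26, 49, 10]
Left sorted: [6, 22, 28, 40]
Right sorted: [5, 10, 26, 49]
Merge [6, 22, 28, 40] and [5, 10, 26, 49]
= [5, 6, 10, 22, 26, 28, 40, 49]


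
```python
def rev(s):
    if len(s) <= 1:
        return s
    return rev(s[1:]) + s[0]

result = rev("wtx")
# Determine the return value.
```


rev("wtx")
= rev("tx") + "w"
= rev("x") + "t" + "w"
= "x" + "t" + "w"
= "xtw"


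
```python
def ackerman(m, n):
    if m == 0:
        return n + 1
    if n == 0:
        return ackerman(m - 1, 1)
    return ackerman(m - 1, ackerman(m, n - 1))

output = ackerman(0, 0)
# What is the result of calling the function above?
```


ackerman(0, 0)
m == 0: return 0 + 1 = 1
= 1


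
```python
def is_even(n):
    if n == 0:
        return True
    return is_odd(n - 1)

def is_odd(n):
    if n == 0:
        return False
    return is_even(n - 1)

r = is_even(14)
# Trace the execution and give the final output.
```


is_even(14)
= is_odd(13)
= is_even(12)
= is_odd(11)
= is_even(10)
= is_odd(9)
= is_even(8)
= is_odd(7)
= is_even(6)
= is_odd(5)
= is_even(4)
= is_odd(3)
= is_even(2)
= is_odd(1)
= is_even(0)
n == 0: return True
= True


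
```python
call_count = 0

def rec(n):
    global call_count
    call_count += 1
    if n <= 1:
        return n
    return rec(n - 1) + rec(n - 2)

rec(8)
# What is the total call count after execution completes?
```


rec(8) calls rec(7) and rec(6); each non-base call branches into two more.
Let C(k) = total number of calls made by rec(k), including the call to rec(k) itself.
Base cases: C(0) = 1, C(1) = 1
Recurrence: C(k) = 1 + C(k-1) + C(k-2)
  C(2) = 1 + C(1) + C(0) = 1 + 1 + 1 = 3
  C(3) = 1 + C(2) + C(1) = 1 + 3 + 1 = 5
  C(4) = 1 + C(3) + C(2) = 1 + 5 + 3 = 9
  C(5) = 1 + C(4) + C(3) = 1 + 9 + 5 = 15
  C(6) = 1 + C(5) + C(4) = 1 + 15 + 9 = 25
  C(7) = 1 + C(6) + C(5) = 1 + 25 + 15 = 41
  C(8) = 1 + C(7) + C(6) = 1 + 41 + 25 = 67
Total calls = C(8) = 67


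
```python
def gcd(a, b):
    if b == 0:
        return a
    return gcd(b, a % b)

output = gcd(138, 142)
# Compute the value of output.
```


gcd(138, 142)
= gcd(142, 138 % 142) = gcd(142, 138)
= gcd(138, 142 % 138) = gcd(138, 4)
= gcd(4, 138 % 4) = gcd(4, 2)
= gcd(2, 4 % 2) = gcd(2, 0)
b == 0, return a = 2


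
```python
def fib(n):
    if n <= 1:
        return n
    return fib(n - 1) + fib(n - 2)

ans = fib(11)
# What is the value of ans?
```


fib(11)
= fib(10) + fib(9)
= (fib(9) + fib(8)) + fib(9)
Computing bottom-up: fib(0)=0, fib(1)=1, fib(2)=1, fib(3)=2, fib(4)=3, fib(5)=5, fib(6)=8, fib(7)=13, fib(8)=21, fib(9)=34, fib(10)=55, fib(11)=89
= 89


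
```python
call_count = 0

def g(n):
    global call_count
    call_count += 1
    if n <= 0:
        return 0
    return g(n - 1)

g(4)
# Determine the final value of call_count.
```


g(4) calls g(3) calls ... calls g(0)
Total calls: 4 + 1 (for base case) = 5


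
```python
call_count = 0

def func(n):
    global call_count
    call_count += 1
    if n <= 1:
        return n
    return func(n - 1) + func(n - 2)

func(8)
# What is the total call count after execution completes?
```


func(8) calls func(7) and func(6); each non-base call branches into two more.
Let C(k) = total number of calls made by func(k), including the call to func(k) itself.
Base cases: C(0) = 1, C(1) = 1
Recurrence: C(k) = 1 + C(k-1) + C(k-2)
  C(2) = 1 + C(1) + C(0) = 1 + 1 + 1 = 3
  C(3) = 1 + C(2) + C(1) = 1 + 3 + 1 = 5
  C(4) = 1 + C(3) + C(2) = 1 + 5 + 3 = 9
  C(5) = 1 + C(4) + C(3) = 1 + 9 + 5 = 15
  C(6) = 1 + C(5) + C(4) = 1 + 15 + 9 = 25
  C(7) = 1 + C(6) + C(5) = 1 + 25 + 15 = 41
  C(8) = 1 + C(7) + C(6) = 1 + 41 + 25 = 67
Total calls = C(8) = 67


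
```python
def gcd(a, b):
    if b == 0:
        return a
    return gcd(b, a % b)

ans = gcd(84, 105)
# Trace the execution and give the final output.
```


gcd(84, 105)
= gcd(105, 84 % 105) = gcd(105, 84)
= gcd(84, 105 % 84) = gcd(84, 21)
= gcd(21, 84 % 21) = gcd(21, 0)
b == 0, return a = 21


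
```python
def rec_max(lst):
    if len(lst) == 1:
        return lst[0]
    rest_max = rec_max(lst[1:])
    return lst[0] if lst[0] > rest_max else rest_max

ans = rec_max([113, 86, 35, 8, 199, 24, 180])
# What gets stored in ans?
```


rec_max([113, 86, 35, 8, 199, 24, 180])
= compare 113 with rec_max([86, 35, 8, 199, 24, 180])
= compare 86 with rec_max([35, 8, 199, 24, 180])
= compare 35 with rec_max([8, 199, 24, 180])
= compare 8 with rec_max([199, 24, 180])
= compare 199 with rec_max([24, 180])
= compare 24 with rec_max([180])
Base: rec_max([180]) = 180
compare 24 with 180: max = 180
compare 199 with 180: max = 199
compare 8 with 199: max = 199
compare 35 with 199: max = 199
compare 86 with 199: max = 199
compare 113 with 199: max = 199
= 199


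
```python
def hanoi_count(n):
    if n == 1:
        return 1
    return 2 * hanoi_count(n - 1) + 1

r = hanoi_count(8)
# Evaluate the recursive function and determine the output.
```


hanoi_count(8)
= 2 * hanoi_count(7) + 1
= 2 * (2 * hanoi_count(6) + 1) + 1
= 2 * (2 * (2 * hanoi_count(5) + 1) + 1) + 1
= 2 * (2 * (2 * (2 * hanoi_count(4) + 1) + 1) + 1) + 1
= 2 * (2 * (2 * (2 * (2 * hanoi_count(3) + 1) + 1) + 1) + 1) + 1
= 2 * (2 * (2 * (2 * (2 * (2 * hanoi_count(2) + 1) + 1) + 1) + 1) + 1) + 1
= 2 * (2 * (2 * (2 * (2 * (2 * (2 * hanoi_count(1) + 1) + 1) + 1) + 1) + 1) + 1) + 1
Now compute bottom-up:
hanoi_count(1) = 1
hanoi_count(2) = 2 * 1 + 1 = 3
hanoi_count(3) = 2 * 3 + 1 = 7
hanoi_count(4) = 2 * 7 + 1 = 15
hanoi_count(5) = 2 * 15 + 1 = 31
hanoi_count(6) = 2 * 31 + 1 = 63
hanoi_count(7) = 2 * 63 + 1 = 127
hanoi_count(8) = 2 * 127 + 1 = 255
= 255


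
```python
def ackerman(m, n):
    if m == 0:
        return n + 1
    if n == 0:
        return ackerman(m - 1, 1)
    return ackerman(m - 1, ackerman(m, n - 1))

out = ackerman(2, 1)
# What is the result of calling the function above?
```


ackerman(2, 1)
= ackerman(1, ackerman(2, 0))
First compute ackerman(2, 0) = 3
= ackerman(1, 3)
= 5


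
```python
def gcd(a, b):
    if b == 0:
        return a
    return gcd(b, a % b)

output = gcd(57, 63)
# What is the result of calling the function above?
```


gcd(57, 63)
= gcd(63, 57 % 63) = gcd(63, 57)
= gcd(57, 63 % 57) = gcd(57, 6)
= gcd(6, 57 % 6) = gcd(6, 3)
= gcd(3, 6 % 3) = gcd(3, 0)
b == 0, return a = 3


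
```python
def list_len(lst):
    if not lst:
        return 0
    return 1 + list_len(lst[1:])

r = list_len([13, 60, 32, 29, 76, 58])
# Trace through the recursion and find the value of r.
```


list_len([13, 60, 32, 29, 76, 58])
= 1 + list_len([60, 32, 29, 76, 58])
= 1 + 1 + list_len([32, 29, 76, 58])
= 1 + 1 + 1 + list_len([29, 76, 58])
= 1 + 1 + 1 + 1 + list_len([76, 58])
= 1 + 1 + 1 + 1 + 1 + list_len([58])
= 1 + 1 + 1 + 1 + 1 + 1 + list_len([])
= 1 + 1 + 1 + 1 + 1 + 1 + 0
= 6


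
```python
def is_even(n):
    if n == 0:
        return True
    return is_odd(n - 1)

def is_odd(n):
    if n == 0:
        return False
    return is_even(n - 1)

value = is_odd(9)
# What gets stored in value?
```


is_odd(9)
= is_even(8)
= is_odd(7)
= is_even(6)
= is_odd(5)
= is_even(4)
= is_odd(3)
= is_even(2)
= is_odd(1)
= is_even(0)
n == 0: return True
= True


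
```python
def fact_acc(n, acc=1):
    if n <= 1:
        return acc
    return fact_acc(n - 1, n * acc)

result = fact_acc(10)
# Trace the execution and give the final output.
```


fact_acc(10, 1)
= fact_acc(9, 10 * 1) = fact_acc(9, 10)
= fact_acc(8, 9 * 10) = fact_acc(8, 90)
= fact_acc(7, 8 * 90) = fact_acc(7, 720)
= fact_acc(6, 7 * 720) = fact_acc(6, 5040)
= fact_acc(5, 6 * 5040) = fact_acc(5, 30240)
= fact_acc(4, 5 * 30240) = fact_acc(4, 151200)
= fact_acc(3, 4 * 151200) = fact_acc(3, 604800)
= fact_acc(2, 3 * 604800) = fact_acc(2, 1814400)
= fact_acc(1, 2 * 1814400) = fact_acc(1, 3628800)
n <= 1, return acc = 3628800


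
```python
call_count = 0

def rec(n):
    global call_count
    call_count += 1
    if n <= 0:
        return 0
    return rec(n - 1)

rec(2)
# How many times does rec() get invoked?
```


rec(2) calls rec(1) calls ... calls rec(0)
Total calls: 2 + 1 (for base case) = 3


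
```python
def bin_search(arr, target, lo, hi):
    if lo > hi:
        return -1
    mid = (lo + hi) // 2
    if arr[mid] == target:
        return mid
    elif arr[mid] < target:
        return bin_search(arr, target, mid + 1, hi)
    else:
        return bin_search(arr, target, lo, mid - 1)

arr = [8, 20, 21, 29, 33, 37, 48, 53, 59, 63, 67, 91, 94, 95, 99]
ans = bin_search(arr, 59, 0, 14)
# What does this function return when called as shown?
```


bin_search(arr, 59, 0, 14)
lo=0, hi=14, mid=7, arr[mid]=53
53 < 59, search right half
lo=8, hi=14, mid=11, arr[mid]=91
91 > 59, search left half
lo=8, hi=10, mid=9, arr[mid]=63
63 > 59, search left half
lo=8, hi=8, mid=8, arr[mid]=59
arr[8] == 59, found at index 8
= 8


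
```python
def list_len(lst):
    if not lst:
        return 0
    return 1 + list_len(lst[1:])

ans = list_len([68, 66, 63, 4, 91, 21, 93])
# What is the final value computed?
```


list_len([68, 66, 63, 4, 91, 21, 93])
= 1 + list_len([66, 63, 4, 91, 21, 93])
= 1 + 1 + list_len([63, 4, 91, 21, 93])
= 1 + 1 + 1 + list_len([4, 91, 21, 93])
= 1 + 1 + 1 + 1 + list_len([91, 21, 93])
= 1 + 1 + 1 + 1 + 1 + list_len([21, 93])
= 1 + 1 + 1 + 1 + 1 + 1 + list_len([93])
= 1 + 1 + 1 + 1 + 1 + 1 + 1 + list_len([])
= 1 + 1 + 1 + 1 + 1 + 1 + 1 + 0
= 7


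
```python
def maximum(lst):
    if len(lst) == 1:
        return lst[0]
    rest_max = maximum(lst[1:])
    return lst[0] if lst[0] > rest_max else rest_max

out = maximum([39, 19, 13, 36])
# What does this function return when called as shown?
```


maximum([39, 19, 13, 36])
= compare 39 with maximum([19, 13, 36])
= compare 19 with maximum([13, 36])
= compare 13 with maximum([36])
Base: maximum([36]) = 36
compare 13 with 36: max = 36
compare 19 with 36: max = 36
compare 39 with 36: max = 39
= 39


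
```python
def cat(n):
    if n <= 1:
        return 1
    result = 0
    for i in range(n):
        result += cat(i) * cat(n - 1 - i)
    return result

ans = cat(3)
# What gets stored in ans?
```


cat(3)
= sum of cat(i) * cat(3-1-i) for i in 0..2
First compute sub-values bottom-up:
  cat(0) = 1, cat(1) = 1
  cat(2) = 1*1 + 1*1 = 2
Now cat(3):
  cat(0)*cat(2) = 1*2 = 2
  cat(1)*cat(1) = 1*1 = 1
  cat(2)*cat(0) = 2*1 = 2
= 2 + 1 + 2
= 5


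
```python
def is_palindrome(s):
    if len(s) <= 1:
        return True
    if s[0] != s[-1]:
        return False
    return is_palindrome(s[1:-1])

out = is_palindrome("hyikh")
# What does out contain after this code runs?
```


is_palindrome("hyikh")
"hyikh": s[0]='h' == s[-1]='h' -> is_palindrome("yik")
"yik": s[0]='y' != s[-1]='k' -> False
= False


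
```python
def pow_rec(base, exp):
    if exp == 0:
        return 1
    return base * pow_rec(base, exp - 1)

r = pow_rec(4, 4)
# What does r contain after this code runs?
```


pow_rec(4, 4)
= 4 * pow_rec(4, 3)
= 4 * 4 * pow_rec(4, 2)
= 4 * 4 * 4 * pow_rec(4, 1)
= 4 * 4 * 4 * 4 * pow_rec(4, 0)
= 4 * 4 * 4 * 4 * 1
= 256


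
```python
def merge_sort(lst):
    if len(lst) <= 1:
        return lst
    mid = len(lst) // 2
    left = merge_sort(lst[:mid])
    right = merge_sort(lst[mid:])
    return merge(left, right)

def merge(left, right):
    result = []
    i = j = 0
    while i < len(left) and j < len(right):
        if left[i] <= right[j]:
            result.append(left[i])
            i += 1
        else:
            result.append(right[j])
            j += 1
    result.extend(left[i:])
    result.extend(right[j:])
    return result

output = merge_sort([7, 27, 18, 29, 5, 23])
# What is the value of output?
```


merge_sort([7, 27, 18, 29, 5, 23])
Split into [7, 27, 18] and [29, 5, 23]
Left sorted: [7, 18, 27]
Right sorted: [5, 23, 29]
Merge [7, 18, 27] and [5, 23, 29]
= [5, 7, 18, 23, 27, 29]


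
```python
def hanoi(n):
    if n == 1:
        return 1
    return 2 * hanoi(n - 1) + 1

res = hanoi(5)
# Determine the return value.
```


hanoi(5)
= 2 * hanoi(4) + 1
= 2 * (2 * hanoi(3) + 1) + 1
= 2 * (2 * (2 * hanoi(2) + 1) + 1) + 1
= 2 * (2 * (2 * (2 * hanoi(1) + 1) + 1) + 1) + 1
Now compute bottom-up:
hanoi(1) = 1
hanoi(2) = 2 * 1 + 1 = 3
hanoi(3) = 2 * 3 + 1 = 7
hanoi(4) = 2 * 7 + 1 = 15
hanoi(5) = 2 * 15 + 1 = 31
= 31


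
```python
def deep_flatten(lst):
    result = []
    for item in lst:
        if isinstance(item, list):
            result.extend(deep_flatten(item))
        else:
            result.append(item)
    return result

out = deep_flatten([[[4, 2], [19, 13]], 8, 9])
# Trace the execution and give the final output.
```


deep_flatten([[[4, 2], [19, 13]], 8, 9])
Processing each element:
  [[4, 2], [19, 13]] is a list -> deep_flatten recursively -> [4, 2, 19, 13]
  8 is not a list -> append 8
  9 is not a list -> append 9
= [4, 2, 19, 13, 8, 9]


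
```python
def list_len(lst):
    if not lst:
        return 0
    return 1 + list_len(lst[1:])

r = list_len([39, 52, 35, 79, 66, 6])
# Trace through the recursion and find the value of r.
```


list_len([39, 52, 35, 79, 66, 6])
= 1 + list_len([52, 35, 79, 66, 6])
= 1 + 1 + list_len([35, 79, 66, 6])
= 1 + 1 + 1 + list_len([79, 66, 6])
= 1 + 1 + 1 + 1 + list_len([66, 6])
= 1 + 1 + 1 + 1 + 1 + list_len([6])
= 1 + 1 + 1 + 1 + 1 + 1 + list_len([])
= 1 + 1 + 1 + 1 + 1 + 1 + 0
= 6


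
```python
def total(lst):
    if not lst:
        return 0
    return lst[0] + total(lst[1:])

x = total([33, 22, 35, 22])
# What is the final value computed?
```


total([33, 22, 35, 22])
= 33 + total([22, 35, 22])
= 33 + 22 + total([35, 22])
= 33 + 22 + 35 + total([22])
= 33 + 22 + 35 + 22 + total([])
= 33 + 22 + 35 + 22 + 0
= 112


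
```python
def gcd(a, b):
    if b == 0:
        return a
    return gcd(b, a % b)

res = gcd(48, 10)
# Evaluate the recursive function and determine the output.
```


gcd(48, 10)
= gcd(10, 48 % 10) = gcd(10, 8)
= gcd(8, 10 % 8) = gcd(8, 2)
= gcd(2, 8 % 2) = gcd(2, 0)
b == 0, return a = 2


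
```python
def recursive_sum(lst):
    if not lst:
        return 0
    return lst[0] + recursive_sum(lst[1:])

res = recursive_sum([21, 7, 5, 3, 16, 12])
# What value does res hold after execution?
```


recursive_sum([21, 7, 5, 3, 16, 12])
= 21 + recursive_sum([7, 5, 3, 16, 12])
= 21 + 7 + recursive_sum([5, 3, 16, 12])
= 21 + 7 + 5 + recursive_sum([3, 16, 12])
= 21 + 7 + 5 + 3 + recursive_sum([16, 12])
= 21 + 7 + 5 + 3 + 16 + recursive_sum([12])
= 21 + 7 + 5 + 3 + 16 + 12 + recursive_sum([])
= 21 + 7 + 5 + 3 + 16 + 12 + 0
= 64


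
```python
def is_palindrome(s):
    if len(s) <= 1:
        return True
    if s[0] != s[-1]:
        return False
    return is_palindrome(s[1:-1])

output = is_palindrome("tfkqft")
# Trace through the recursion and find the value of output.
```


is_palindrome("tfkqft")
"tfkqft": s[0]='t' == s[-1]='t' -> is_palindrome("fkqf")
"fkqf": s[0]='f' == s[-1]='f' -> is_palindrome("kq")
"kq": s[0]='k' != s[-1]='q' -> False
= False


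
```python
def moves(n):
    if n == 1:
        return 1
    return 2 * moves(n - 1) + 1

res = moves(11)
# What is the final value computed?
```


moves(11)
= 2 * moves(10) + 1
= 2 * (2 * moves(9) + 1) + 1
= 2 * (2 * (2 * moves(8) + 1) + 1) + 1
= 2 * (2 * (2 * (2 * moves(7) + 1) + 1) + 1) + 1
= 2 * (2 * (2 * (2 * (2 * moves(6) + 1) + 1) + 1) + 1) + 1
= 2 * (2 * (2 * (2 * (2 * (2 * moves(5) + 1) + 1) + 1) + 1) + 1) + 1
= 2 * (2 * (2 * (2 * (2 * (2 * (2 * moves(4) + 1) + 1) + 1) + 1) + 1) + 1) + 1
= 2 * (2 * (2 * (2 * (2 * (2 * (2 * (2 * moves(3) + 1) + 1) + 1) + 1) + 1) + 1) + 1) + 1
= 2 * (2 * (2 * (2 * (2 * (2 * (2 * (2 * (2 * moves(2) + 1) + 1) + 1) + 1) + 1) + 1) + 1) + 1) + 1
= 2 * (2 * (2 * (2 * (2 * (2 * (2 * (2 * (2 * (2 * moves(1) + 1) + 1) + 1) + 1) + 1) + 1) + 1) + 1) + 1) + 1
Now compute bottom-up:
moves(1) = 1
moves(2) = 2 * 1 + 1 = 3
moves(3) = 2 * 3 + 1 = 7
moves(4) = 2 * 7 + 1 = 15
moves(5) = 2 * 15 + 1 = 31
moves(6) = 2 * 31 + 1 = 63
moves(7) = 2 * 63 + 1 = 127
moves(8) = 2 * 127 + 1 = 255
moves(9) = 2 * 255 + 1 = 511
moves(10) = 2 * 511 + 1 = 1023
moves(11) = 2 * 1023 + 1 = 2047
= 2047


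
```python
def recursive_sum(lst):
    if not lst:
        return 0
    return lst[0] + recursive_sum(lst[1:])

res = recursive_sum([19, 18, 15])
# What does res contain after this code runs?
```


recursive_sum([19, 18, 15])
= 19 + recursive_sum([18, 15])
= 19 + 18 + recursive_sum([15])
= 19 + 18 + 15 + recursive_sum([])
= 19 + 18 + 15 + 0
= 52


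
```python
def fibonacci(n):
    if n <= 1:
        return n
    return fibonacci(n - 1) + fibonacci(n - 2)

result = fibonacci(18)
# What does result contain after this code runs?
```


fibonacci(18)
= fibonacci(17) + fibonacci(16)
= (fibonacci(16) + fibonacci(15)) + fibonacci(16)
Computing bottom-up: fibonacci(0)=0, fibonacci(1)=1, fibonacci(2)=1, fibonacci(3)=2, fibonacci(4)=3, fibonacci(5)=5, fibonacci(6)=8, fibonacci(7)=13, fibonacci(8)=21, fibonacci(9)=34, fibonacci(10)=55, fibonacci(11)=89, fibonacci(12)=144, fibonacci(13)=233, fibonacci(14)=377, fibonacci(15)=610, fibonacci(16)=987, fibonacci(17)=1597, fibonacci(18)=2584
= 2584


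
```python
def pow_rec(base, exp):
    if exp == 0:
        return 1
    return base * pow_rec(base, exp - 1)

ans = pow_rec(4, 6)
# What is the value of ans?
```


pow_rec(4, 6)
= 4 * pow_rec(4, 5)
= 4 * 4 * pow_rec(4, 4)
= 4 * 4 * 4 * pow_rec(4, 3)
= 4 * 4 * 4 * 4 * pow_rec(4, 2)
= 4 * 4 * 4 * 4 * 4 * pow_rec(4, 1)
= 4 * 4 * 4 * 4 * 4 * 4 * pow_rec(4, 0)
= 4 * 4 * 4 * 4 * 4 * 4 * 1
= 4096


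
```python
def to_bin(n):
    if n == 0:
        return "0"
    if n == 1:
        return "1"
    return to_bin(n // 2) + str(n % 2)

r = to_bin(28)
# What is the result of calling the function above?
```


to_bin(28)
= to_bin(14) + "0"
= to_bin(7) + "0" + "0"
= to_bin(3) + "1" + "0" + "0"
= to_bin(1) + "1" + "1" + "0" + "0"
= "1" + "1" + "1" + "0" + "0"
= "11100"


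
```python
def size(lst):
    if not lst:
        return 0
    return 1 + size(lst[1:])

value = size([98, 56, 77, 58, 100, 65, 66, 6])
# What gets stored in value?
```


size([98, 56, 77, 58, 100, 65, 66, 6])
= 1 + size([56, 77, 58, 100, 65, 66, 6])
= 1 + 1 + size([77, 58, 100, 65, 66, 6])
= 1 + 1 + 1 + size([58, 100, 65, 66, 6])
= 1 + 1 + 1 + 1 + size([100, 65, 66, 6])
= 1 + 1 + 1 + 1 + 1 + size([65, 66, 6])
= 1 + 1 + 1 + 1 + 1 + 1 + size([66, 6])
= 1 + 1 + 1 + 1 + 1 + 1 + 1 + size([6])
= 1 + 1 + 1 + 1 + 1 + 1 + 1 + 1 + size([])
= 1 + 1 + 1 + 1 + 1 + 1 + 1 + 1 + 0
= 8


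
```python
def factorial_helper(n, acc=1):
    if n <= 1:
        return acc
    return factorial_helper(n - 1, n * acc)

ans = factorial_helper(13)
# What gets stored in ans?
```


factorial_helper(13, 1)
= factorial_helper(12, 13 * 1) = factorial_helper(12, 13)
= factorial_helper(11, 12 * 13) = factorial_helper(11, 156)
= factorial_helper(10, 11 * 156) = factorial_helper(10, 1716)
= factorial_helper(9, 10 * 1716) = factorial_helper(9, 17160)
= factorial_helper(8, 9 * 17160) = factorial_helper(8, 154440)
= factorial_helper(7, 8 * 154440) = factorial_helper(7, 1235520)
= factorial_helper(6, 7 * 1235520) = factorial_helper(6, 8648640)
= factorial_helper(5, 6 * 8648640) = factorial_helper(5, 51891840)
= factorial_helper(4, 5 * 51891840) = factorial_helper(4, 259459200)
= factorial_helper(3, 4 * 259459200) = factorial_helper(3, 1037836800)
= factorial_helper(2, 3 * 1037836800) = factorial_helper(2, 3113510400)
= factorial_helper(1, 2 * 3113510400) = factorial_helper(1, 6227020800)
n <= 1, return acc = 6227020800
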